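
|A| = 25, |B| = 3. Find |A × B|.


|A × B| = |A| × |B|
= 25 × 3
= 75

|A × B| = 75


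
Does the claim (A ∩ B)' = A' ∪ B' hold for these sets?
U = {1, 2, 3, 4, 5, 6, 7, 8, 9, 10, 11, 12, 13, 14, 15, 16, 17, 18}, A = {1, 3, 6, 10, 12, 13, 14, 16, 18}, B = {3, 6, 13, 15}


LHS: A ∩ B = {3, 6, 13}
(A ∩ B)' = U \ (A ∩ B) = {1, 2, 4, 5, 7, 8, 9, 10, 11, 12, 14, 15, 16, 17, 18}
A' = {2, 4, 5, 7, 8, 9, 11, 15, 17}, B' = {1, 2, 4, 5, 7, 8, 9, 10, 11, 12, 14, 16, 17, 18}
Claimed RHS: A' ∪ B' = {1, 2, 4, 5, 7, 8, 9, 10, 11, 12, 14, 15, 16, 17, 18}
Identity is VALID: LHS = RHS = {1, 2, 4, 5, 7, 8, 9, 10, 11, 12, 14, 15, 16, 17, 18} ✓

Identity is valid. (A ∩ B)' = A' ∪ B' = {1, 2, 4, 5, 7, 8, 9, 10, 11, 12, 14, 15, 16, 17, 18}


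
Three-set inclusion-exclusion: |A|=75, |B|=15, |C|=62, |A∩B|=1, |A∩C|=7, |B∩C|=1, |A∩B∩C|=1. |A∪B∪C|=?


|A∪B∪C| = |A|+|B|+|C| - |A∩B|-|A∩C|-|B∩C| + |A∩B∩C|
= 75+15+62 - 1-7-1 + 1
= 152 - 9 + 1
= 144

|A ∪ B ∪ C| = 144


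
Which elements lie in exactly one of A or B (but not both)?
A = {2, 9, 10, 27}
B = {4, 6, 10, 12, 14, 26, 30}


A △ B = (A \ B) ∪ (B \ A) = elements in exactly one of A or B
A \ B = {2, 9, 27}
B \ A = {4, 6, 12, 14, 26, 30}
A △ B = {2, 4, 6, 9, 12, 14, 26, 27, 30}

A △ B = {2, 4, 6, 9, 12, 14, 26, 27, 30}


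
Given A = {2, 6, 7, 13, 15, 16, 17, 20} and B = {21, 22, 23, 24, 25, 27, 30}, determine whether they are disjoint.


Disjoint means A ∩ B = ∅.
A ∩ B = ∅
A ∩ B = ∅, so A and B are disjoint.

Yes, A and B are disjoint


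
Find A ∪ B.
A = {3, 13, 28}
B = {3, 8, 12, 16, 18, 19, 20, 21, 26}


A ∪ B = all elements in A or B (or both)
A = {3, 13, 28}
B = {3, 8, 12, 16, 18, 19, 20, 21, 26}
A ∪ B = {3, 8, 12, 13, 16, 18, 19, 20, 21, 26, 28}

A ∪ B = {3, 8, 12, 13, 16, 18, 19, 20, 21, 26, 28}


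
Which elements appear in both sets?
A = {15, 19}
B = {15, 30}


A ∩ B = elements in both A and B
A = {15, 19}
B = {15, 30}
A ∩ B = {15}

A ∩ B = {15}


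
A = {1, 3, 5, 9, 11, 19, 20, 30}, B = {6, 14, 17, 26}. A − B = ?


A \ B = elements in A but not in B
A = {1, 3, 5, 9, 11, 19, 20, 30}
B = {6, 14, 17, 26}
Remove from A any elements in B
A \ B = {1, 3, 5, 9, 11, 19, 20, 30}

A \ B = {1, 3, 5, 9, 11, 19, 20, 30}


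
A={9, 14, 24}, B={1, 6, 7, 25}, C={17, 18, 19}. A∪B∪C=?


A ∪ B = {1, 6, 7, 9, 14, 24, 25}
(A ∪ B) ∪ C = {1, 6, 7, 9, 14, 17, 18, 19, 24, 25}

A ∪ B ∪ C = {1, 6, 7, 9, 14, 17, 18, 19, 24, 25}


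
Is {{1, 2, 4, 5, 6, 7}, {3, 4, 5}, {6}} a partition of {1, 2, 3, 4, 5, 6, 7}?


A partition requires: (1) non-empty parts, (2) pairwise disjoint, (3) union = U
Parts: {1, 2, 4, 5, 6, 7}, {3, 4, 5}, {6}
Union of parts: {1, 2, 3, 4, 5, 6, 7}
U = {1, 2, 3, 4, 5, 6, 7}
All non-empty? True
Pairwise disjoint? False
Covers U? True

No, not a valid partition


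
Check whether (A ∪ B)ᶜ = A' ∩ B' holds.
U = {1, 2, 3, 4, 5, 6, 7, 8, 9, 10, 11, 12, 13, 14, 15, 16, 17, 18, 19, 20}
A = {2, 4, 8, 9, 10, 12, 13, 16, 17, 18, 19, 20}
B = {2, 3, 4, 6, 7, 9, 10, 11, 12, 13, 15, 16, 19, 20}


LHS: A ∪ B = {2, 3, 4, 6, 7, 8, 9, 10, 11, 12, 13, 15, 16, 17, 18, 19, 20}
(A ∪ B)' = U \ (A ∪ B) = {1, 5, 14}
A' = {1, 3, 5, 6, 7, 11, 14, 15}, B' = {1, 5, 8, 14, 17, 18}
Claimed RHS: A' ∩ B' = {1, 5, 14}
Identity is VALID: LHS = RHS = {1, 5, 14} ✓

Identity is valid. (A ∪ B)' = A' ∩ B' = {1, 5, 14}


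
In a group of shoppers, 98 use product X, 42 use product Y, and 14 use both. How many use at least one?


|A ∪ B| = |A| + |B| - |A ∩ B|
= 98 + 42 - 14
= 126

|A ∪ B| = 126


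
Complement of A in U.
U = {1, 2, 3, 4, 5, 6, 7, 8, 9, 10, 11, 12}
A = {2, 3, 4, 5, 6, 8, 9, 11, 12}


Aᶜ = U \ A = elements in U but not in A
U = {1, 2, 3, 4, 5, 6, 7, 8, 9, 10, 11, 12}
A = {2, 3, 4, 5, 6, 8, 9, 11, 12}
Aᶜ = {1, 7, 10}

Aᶜ = {1, 7, 10}


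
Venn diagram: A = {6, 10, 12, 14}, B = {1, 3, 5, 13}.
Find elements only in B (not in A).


A = {6, 10, 12, 14}
B = {1, 3, 5, 13}
Region: only in B (not in A)
Elements: {1, 3, 5, 13}

Elements only in B (not in A): {1, 3, 5, 13}


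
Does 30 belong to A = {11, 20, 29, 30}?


A = {11, 20, 29, 30}
Checking if 30 is in A
30 is in A → True

30 ∈ A


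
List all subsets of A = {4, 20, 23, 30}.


|A| = 4, so |P(A)| = 2^4 = 16
Enumerate subsets by cardinality (0 to 4):
∅, {4}, {20}, {23}, {30}, {4, 20}, {4, 23}, {4, 30}, {20, 23}, {20, 30}, {23, 30}, {4, 20, 23}, {4, 20, 30}, {4, 23, 30}, {20, 23, 30}, {4, 20, 23, 30}

P(A) has 16 subsets: ∅, {4}, {20}, {23}, {30}, {4, 20}, {4, 23}, {4, 30}, {20, 23}, {20, 30}, {23, 30}, {4, 20, 23}, {4, 20, 30}, {4, 23, 30}, {20, 23, 30}, {4, 20, 23, 30}


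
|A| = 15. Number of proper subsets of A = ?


Total subsets = 2^n = 2^15 = 32768
Proper subsets exclude the set itself: 2^n - 1
= 32768 - 1
= 32767

Number of proper subsets = 32767


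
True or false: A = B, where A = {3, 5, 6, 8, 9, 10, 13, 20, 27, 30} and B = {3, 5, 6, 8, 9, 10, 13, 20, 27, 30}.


Two sets are equal iff they have exactly the same elements.
A = {3, 5, 6, 8, 9, 10, 13, 20, 27, 30}
B = {3, 5, 6, 8, 9, 10, 13, 20, 27, 30}
Same elements → A = B

Yes, A = B


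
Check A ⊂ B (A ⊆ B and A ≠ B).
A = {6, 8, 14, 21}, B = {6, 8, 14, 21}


A ⊂ B requires: A ⊆ B AND A ≠ B.
A ⊆ B? Yes
A = B? Yes
A = B, so A is not a PROPER subset.

No, A is not a proper subset of B


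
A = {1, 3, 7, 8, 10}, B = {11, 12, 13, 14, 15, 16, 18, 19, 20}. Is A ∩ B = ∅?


Disjoint means A ∩ B = ∅.
A ∩ B = ∅
A ∩ B = ∅, so A and B are disjoint.

Yes, A and B are disjoint


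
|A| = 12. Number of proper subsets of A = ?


Total subsets = 2^n = 2^12 = 4096
Proper subsets exclude the set itself: 2^n - 1
= 4096 - 1
= 4095

Number of proper subsets = 4095


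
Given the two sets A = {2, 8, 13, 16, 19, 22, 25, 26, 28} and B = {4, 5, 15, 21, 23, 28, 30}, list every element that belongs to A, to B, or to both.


A ∪ B = all elements in A or B (or both)
A = {2, 8, 13, 16, 19, 22, 25, 26, 28}
B = {4, 5, 15, 21, 23, 28, 30}
A ∪ B = {2, 4, 5, 8, 13, 15, 16, 19, 21, 22, 23, 25, 26, 28, 30}

A ∪ B = {2, 4, 5, 8, 13, 15, 16, 19, 21, 22, 23, 25, 26, 28, 30}


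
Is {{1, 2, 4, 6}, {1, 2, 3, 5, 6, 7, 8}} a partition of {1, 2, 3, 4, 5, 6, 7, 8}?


A partition requires: (1) non-empty parts, (2) pairwise disjoint, (3) union = U
Parts: {1, 2, 4, 6}, {1, 2, 3, 5, 6, 7, 8}
Union of parts: {1, 2, 3, 4, 5, 6, 7, 8}
U = {1, 2, 3, 4, 5, 6, 7, 8}
All non-empty? True
Pairwise disjoint? False
Covers U? True

No, not a valid partition


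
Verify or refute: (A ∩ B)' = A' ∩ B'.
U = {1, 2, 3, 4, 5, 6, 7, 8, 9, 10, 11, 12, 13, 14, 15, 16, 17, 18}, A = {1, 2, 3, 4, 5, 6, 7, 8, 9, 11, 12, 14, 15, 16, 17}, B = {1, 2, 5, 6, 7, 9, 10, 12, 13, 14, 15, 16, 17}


LHS: A ∩ B = {1, 2, 5, 6, 7, 9, 12, 14, 15, 16, 17}
(A ∩ B)' = U \ (A ∩ B) = {3, 4, 8, 10, 11, 13, 18}
A' = {10, 13, 18}, B' = {3, 4, 8, 11, 18}
Claimed RHS: A' ∩ B' = {18}
Identity is INVALID: LHS = {3, 4, 8, 10, 11, 13, 18} but the RHS claimed here equals {18}. The correct form is (A ∩ B)' = A' ∪ B'.

Identity is invalid: (A ∩ B)' = {3, 4, 8, 10, 11, 13, 18} but A' ∩ B' = {18}. The correct De Morgan law is (A ∩ B)' = A' ∪ B'.


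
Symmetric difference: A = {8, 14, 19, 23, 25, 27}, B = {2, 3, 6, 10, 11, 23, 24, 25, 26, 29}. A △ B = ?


A △ B = (A \ B) ∪ (B \ A) = elements in exactly one of A or B
A \ B = {8, 14, 19, 27}
B \ A = {2, 3, 6, 10, 11, 24, 26, 29}
A △ B = {2, 3, 6, 8, 10, 11, 14, 19, 24, 26, 27, 29}

A △ B = {2, 3, 6, 8, 10, 11, 14, 19, 24, 26, 27, 29}


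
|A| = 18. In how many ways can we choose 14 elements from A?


C(n,k) = n! / (k!(n-k)!)
C(18,14) = 18! / (14!4!)
= 3060

C(18,14) = 3060


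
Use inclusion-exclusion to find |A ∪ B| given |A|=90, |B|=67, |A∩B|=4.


|A ∪ B| = |A| + |B| - |A ∩ B|
= 90 + 67 - 4
= 153

|A ∪ B| = 153


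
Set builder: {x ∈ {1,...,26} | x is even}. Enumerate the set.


Checking each candidate:
Condition: even numbers in {1,...,26}
Result = {2, 4, 6, 8, 10, 12, 14, 16, 18, 20, 22, 24, 26}

{2, 4, 6, 8, 10, 12, 14, 16, 18, 20, 22, 24, 26}


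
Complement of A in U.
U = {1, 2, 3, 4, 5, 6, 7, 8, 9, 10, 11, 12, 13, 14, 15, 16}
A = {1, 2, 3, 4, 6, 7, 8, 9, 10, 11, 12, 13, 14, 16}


Aᶜ = U \ A = elements in U but not in A
U = {1, 2, 3, 4, 5, 6, 7, 8, 9, 10, 11, 12, 13, 14, 15, 16}
A = {1, 2, 3, 4, 6, 7, 8, 9, 10, 11, 12, 13, 14, 16}
Aᶜ = {5, 15}

Aᶜ = {5, 15}


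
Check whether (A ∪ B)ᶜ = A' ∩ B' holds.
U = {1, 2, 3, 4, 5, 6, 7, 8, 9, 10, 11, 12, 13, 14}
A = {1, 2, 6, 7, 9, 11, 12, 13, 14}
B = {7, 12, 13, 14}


LHS: A ∪ B = {1, 2, 6, 7, 9, 11, 12, 13, 14}
(A ∪ B)' = U \ (A ∪ B) = {3, 4, 5, 8, 10}
A' = {3, 4, 5, 8, 10}, B' = {1, 2, 3, 4, 5, 6, 8, 9, 10, 11}
Claimed RHS: A' ∩ B' = {3, 4, 5, 8, 10}
Identity is VALID: LHS = RHS = {3, 4, 5, 8, 10} ✓

Identity is valid. (A ∪ B)' = A' ∩ B' = {3, 4, 5, 8, 10}


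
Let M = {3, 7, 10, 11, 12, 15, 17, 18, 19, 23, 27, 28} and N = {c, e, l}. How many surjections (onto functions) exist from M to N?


n = |M| = 12, k = |N| = 3. Surjections via inclusion-exclusion:
S(n,k) = Σ(-1)^i × C(k,i) × (k-i)^n, i=0 to k
i=0: (-1)^0×C(3,0)×3^12 = 531441
i=1: (-1)^1×C(3,1)×2^12 = -12288
i=2: (-1)^2×C(3,2)×1^12 = 3
i=3: (-1)^3×C(3,3)×0^12 = 0
Total = 519156

Number of surjections = 519156


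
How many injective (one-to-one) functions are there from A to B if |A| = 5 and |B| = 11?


An injection sends each of |A| = 5 inputs to a distinct output in B.
# injections = |B|·(|B|-1)·…·(|B|-|A|+1) = 11! / (11 - 5)!
= 11 × 10 × 9 × 8 × 7
= 55440

Number of injections = 55440


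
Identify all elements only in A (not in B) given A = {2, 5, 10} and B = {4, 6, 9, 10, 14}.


A = {2, 5, 10}
B = {4, 6, 9, 10, 14}
Region: only in A (not in B)
Elements: {2, 5}

Elements only in A (not in B): {2, 5}


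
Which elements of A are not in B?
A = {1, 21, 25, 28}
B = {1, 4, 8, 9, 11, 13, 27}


A \ B = elements in A but not in B
A = {1, 21, 25, 28}
B = {1, 4, 8, 9, 11, 13, 27}
Remove from A any elements in B
A \ B = {21, 25, 28}

A \ B = {21, 25, 28}


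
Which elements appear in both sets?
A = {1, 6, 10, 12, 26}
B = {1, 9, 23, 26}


A ∩ B = elements in both A and B
A = {1, 6, 10, 12, 26}
B = {1, 9, 23, 26}
A ∩ B = {1, 26}

A ∩ B = {1, 26}


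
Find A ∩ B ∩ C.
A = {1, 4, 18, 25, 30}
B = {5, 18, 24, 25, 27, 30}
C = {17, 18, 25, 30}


A ∩ B = {18, 25, 30}
(A ∩ B) ∩ C = {18, 25, 30}

A ∩ B ∩ C = {18, 25, 30}


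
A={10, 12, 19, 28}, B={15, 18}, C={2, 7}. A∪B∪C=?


A ∪ B = {10, 12, 15, 18, 19, 28}
(A ∪ B) ∪ C = {2, 7, 10, 12, 15, 18, 19, 28}

A ∪ B ∪ C = {2, 7, 10, 12, 15, 18, 19, 28}


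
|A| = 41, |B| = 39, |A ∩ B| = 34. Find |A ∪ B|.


|A ∪ B| = |A| + |B| - |A ∩ B|
= 41 + 39 - 34
= 46

|A ∪ B| = 46


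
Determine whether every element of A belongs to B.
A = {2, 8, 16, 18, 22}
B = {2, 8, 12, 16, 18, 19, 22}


A ⊆ B means every element of A is in B.
All elements of A are in B.
So A ⊆ B.

Yes, A ⊆ B


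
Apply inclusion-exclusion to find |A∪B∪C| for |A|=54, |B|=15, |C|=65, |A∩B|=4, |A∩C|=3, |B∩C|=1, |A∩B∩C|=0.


|A∪B∪C| = |A|+|B|+|C| - |A∩B|-|A∩C|-|B∩C| + |A∩B∩C|
= 54+15+65 - 4-3-1 + 0
= 134 - 8 + 0
= 126

|A ∪ B ∪ C| = 126


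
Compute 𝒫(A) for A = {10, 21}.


|A| = 2, so |P(A)| = 2^2 = 4
Enumerate subsets by cardinality (0 to 2):
∅, {10}, {21}, {10, 21}

P(A) has 4 subsets: ∅, {10}, {21}, {10, 21}


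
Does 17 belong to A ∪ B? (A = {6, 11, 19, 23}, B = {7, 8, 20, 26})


A = {6, 11, 19, 23}, B = {7, 8, 20, 26}
A ∪ B = all elements in A or B
A ∪ B = {6, 7, 8, 11, 19, 20, 23, 26}
Checking if 17 ∈ A ∪ B
17 is not in A ∪ B → False

17 ∉ A ∪ B


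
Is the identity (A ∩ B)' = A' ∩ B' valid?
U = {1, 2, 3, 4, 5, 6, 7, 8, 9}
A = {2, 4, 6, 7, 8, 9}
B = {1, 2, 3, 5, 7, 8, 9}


LHS: A ∩ B = {2, 7, 8, 9}
(A ∩ B)' = U \ (A ∩ B) = {1, 3, 4, 5, 6}
A' = {1, 3, 5}, B' = {4, 6}
Claimed RHS: A' ∩ B' = ∅
Identity is INVALID: LHS = {1, 3, 4, 5, 6} but the RHS claimed here equals ∅. The correct form is (A ∩ B)' = A' ∪ B'.

Identity is invalid: (A ∩ B)' = {1, 3, 4, 5, 6} but A' ∩ B' = ∅. The correct De Morgan law is (A ∩ B)' = A' ∪ B'.


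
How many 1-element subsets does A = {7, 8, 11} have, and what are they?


|A| = 3, so A has C(3,1) = 3 subsets of size 1.
Enumerate by choosing 1 elements from A at a time:
{7}, {8}, {11}

1-element subsets (3 total): {7}, {8}, {11}


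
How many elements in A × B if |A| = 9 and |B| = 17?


|A × B| = |A| × |B|
= 9 × 17
= 153

|A × B| = 153


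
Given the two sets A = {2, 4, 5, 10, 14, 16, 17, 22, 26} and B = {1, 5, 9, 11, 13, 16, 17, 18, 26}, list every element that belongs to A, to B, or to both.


A ∪ B = all elements in A or B (or both)
A = {2, 4, 5, 10, 14, 16, 17, 22, 26}
B = {1, 5, 9, 11, 13, 16, 17, 18, 26}
A ∪ B = {1, 2, 4, 5, 9, 10, 11, 13, 14, 16, 17, 18, 22, 26}

A ∪ B = {1, 2, 4, 5, 9, 10, 11, 13, 14, 16, 17, 18, 22, 26}


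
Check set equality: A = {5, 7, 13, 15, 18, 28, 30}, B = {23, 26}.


Two sets are equal iff they have exactly the same elements.
A = {5, 7, 13, 15, 18, 28, 30}
B = {23, 26}
Differences: {5, 7, 13, 15, 18, 23, 26, 28, 30}
A ≠ B

No, A ≠ B


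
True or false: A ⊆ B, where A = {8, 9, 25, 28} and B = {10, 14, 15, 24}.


A ⊆ B means every element of A is in B.
Elements in A not in B: {8, 9, 25, 28}
So A ⊄ B.

No, A ⊄ B


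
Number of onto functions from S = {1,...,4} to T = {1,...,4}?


n = |S| = 4, k = |T| = 4. Surjections via inclusion-exclusion:
S(n,k) = Σ(-1)^i × C(k,i) × (k-i)^n, i=0 to k
i=0: (-1)^0×C(4,0)×4^4 = 256
i=1: (-1)^1×C(4,1)×3^4 = -324
i=2: (-1)^2×C(4,2)×2^4 = 96
i=3: (-1)^3×C(4,3)×1^4 = -4
i=4: (-1)^4×C(4,4)×0^4 = 0
Total = 24

Number of surjections = 24


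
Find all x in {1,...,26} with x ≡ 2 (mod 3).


Checking each candidate:
Condition: x in {1,...,26} with x ≡ 2 (mod 3)
Result = {2, 5, 8, 11, 14, 17, 20, 23, 26}

{2, 5, 8, 11, 14, 17, 20, 23, 26}


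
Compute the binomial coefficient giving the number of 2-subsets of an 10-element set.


C(n,k) = n! / (k!(n-k)!)
C(10,2) = 10! / (2!8!)
= 45

C(10,2) = 45


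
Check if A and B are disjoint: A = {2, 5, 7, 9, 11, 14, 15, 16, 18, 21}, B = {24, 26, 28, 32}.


Disjoint means A ∩ B = ∅.
A ∩ B = ∅
A ∩ B = ∅, so A and B are disjoint.

Yes, A and B are disjoint


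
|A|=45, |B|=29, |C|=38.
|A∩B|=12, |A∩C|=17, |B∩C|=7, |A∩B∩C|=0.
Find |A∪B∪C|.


|A∪B∪C| = |A|+|B|+|C| - |A∩B|-|A∩C|-|B∩C| + |A∩B∩C|
= 45+29+38 - 12-17-7 + 0
= 112 - 36 + 0
= 76

|A ∪ B ∪ C| = 76


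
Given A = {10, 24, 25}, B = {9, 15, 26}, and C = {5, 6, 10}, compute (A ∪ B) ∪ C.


A ∪ B = {9, 10, 15, 24, 25, 26}
(A ∪ B) ∪ C = {5, 6, 9, 10, 15, 24, 25, 26}

A ∪ B ∪ C = {5, 6, 9, 10, 15, 24, 25, 26}


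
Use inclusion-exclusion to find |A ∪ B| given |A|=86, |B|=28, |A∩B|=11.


|A ∪ B| = |A| + |B| - |A ∩ B|
= 86 + 28 - 11
= 103

|A ∪ B| = 103


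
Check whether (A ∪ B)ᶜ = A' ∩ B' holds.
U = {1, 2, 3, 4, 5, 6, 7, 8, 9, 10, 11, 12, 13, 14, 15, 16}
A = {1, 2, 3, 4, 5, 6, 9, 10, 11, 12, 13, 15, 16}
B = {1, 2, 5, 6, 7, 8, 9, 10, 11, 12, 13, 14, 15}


LHS: A ∪ B = {1, 2, 3, 4, 5, 6, 7, 8, 9, 10, 11, 12, 13, 14, 15, 16}
(A ∪ B)' = U \ (A ∪ B) = ∅
A' = {7, 8, 14}, B' = {3, 4, 16}
Claimed RHS: A' ∩ B' = ∅
Identity is VALID: LHS = RHS = ∅ ✓

Identity is valid. (A ∪ B)' = A' ∩ B' = ∅


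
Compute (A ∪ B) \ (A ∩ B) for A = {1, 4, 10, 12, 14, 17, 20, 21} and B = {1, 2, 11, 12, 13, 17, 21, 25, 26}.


A △ B = (A \ B) ∪ (B \ A) = elements in exactly one of A or B
A \ B = {4, 10, 14, 20}
B \ A = {2, 11, 13, 25, 26}
A △ B = {2, 4, 10, 11, 13, 14, 20, 25, 26}

A △ B = {2, 4, 10, 11, 13, 14, 20, 25, 26}


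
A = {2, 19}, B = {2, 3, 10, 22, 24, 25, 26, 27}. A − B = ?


A \ B = elements in A but not in B
A = {2, 19}
B = {2, 3, 10, 22, 24, 25, 26, 27}
Remove from A any elements in B
A \ B = {19}

A \ B = {19}


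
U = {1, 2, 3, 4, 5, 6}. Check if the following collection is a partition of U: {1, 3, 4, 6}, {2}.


A partition requires: (1) non-empty parts, (2) pairwise disjoint, (3) union = U
Parts: {1, 3, 4, 6}, {2}
Union of parts: {1, 2, 3, 4, 6}
U = {1, 2, 3, 4, 5, 6}
All non-empty? True
Pairwise disjoint? True
Covers U? False

No, not a valid partition


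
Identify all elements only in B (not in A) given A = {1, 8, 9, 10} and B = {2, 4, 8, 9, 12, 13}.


A = {1, 8, 9, 10}
B = {2, 4, 8, 9, 12, 13}
Region: only in B (not in A)
Elements: {2, 4, 12, 13}

Elements only in B (not in A): {2, 4, 12, 13}


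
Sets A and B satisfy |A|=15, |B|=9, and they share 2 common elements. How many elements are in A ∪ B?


|A ∪ B| = |A| + |B| - |A ∩ B|
= 15 + 9 - 2
= 22

|A ∪ B| = 22


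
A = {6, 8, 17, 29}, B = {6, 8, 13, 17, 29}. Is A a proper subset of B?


A ⊂ B requires: A ⊆ B AND A ≠ B.
A ⊆ B? Yes
A = B? No
A ⊂ B: Yes (A is a proper subset of B)

Yes, A ⊂ B


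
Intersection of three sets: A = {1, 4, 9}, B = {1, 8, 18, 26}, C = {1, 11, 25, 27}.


A ∩ B = {1}
(A ∩ B) ∩ C = {1}

A ∩ B ∩ C = {1}


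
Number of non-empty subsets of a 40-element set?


Total subsets = 2^n = 2^40 = 1099511627776
Non-empty subsets exclude the empty set: 2^n - 1
= 1099511627776 - 1
= 1099511627775

Number of non-empty subsets = 1099511627775


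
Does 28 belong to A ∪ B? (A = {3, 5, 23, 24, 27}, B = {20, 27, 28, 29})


A = {3, 5, 23, 24, 27}, B = {20, 27, 28, 29}
A ∪ B = all elements in A or B
A ∪ B = {3, 5, 20, 23, 24, 27, 28, 29}
Checking if 28 ∈ A ∪ B
28 is in A ∪ B → True

28 ∈ A ∪ B


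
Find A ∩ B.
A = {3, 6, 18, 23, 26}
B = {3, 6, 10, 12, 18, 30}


A ∩ B = elements in both A and B
A = {3, 6, 18, 23, 26}
B = {3, 6, 10, 12, 18, 30}
A ∩ B = {3, 6, 18}

A ∩ B = {3, 6, 18}


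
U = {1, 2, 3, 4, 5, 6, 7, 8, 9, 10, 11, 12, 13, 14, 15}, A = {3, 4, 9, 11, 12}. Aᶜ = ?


Aᶜ = U \ A = elements in U but not in A
U = {1, 2, 3, 4, 5, 6, 7, 8, 9, 10, 11, 12, 13, 14, 15}
A = {3, 4, 9, 11, 12}
Aᶜ = {1, 2, 5, 6, 7, 8, 10, 13, 14, 15}

Aᶜ = {1, 2, 5, 6, 7, 8, 10, 13, 14, 15}


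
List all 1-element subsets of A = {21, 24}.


|A| = 2, so A has C(2,1) = 2 subsets of size 1.
Enumerate by choosing 1 elements from A at a time:
{21}, {24}

1-element subsets (2 total): {21}, {24}


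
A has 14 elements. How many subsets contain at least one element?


Total subsets = 2^n = 2^14 = 16384
Non-empty subsets exclude the empty set: 2^n - 1
= 16384 - 1
= 16383

Number of non-empty subsets = 16383


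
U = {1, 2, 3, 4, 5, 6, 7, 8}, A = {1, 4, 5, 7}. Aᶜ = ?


Aᶜ = U \ A = elements in U but not in A
U = {1, 2, 3, 4, 5, 6, 7, 8}
A = {1, 4, 5, 7}
Aᶜ = {2, 3, 6, 8}

Aᶜ = {2, 3, 6, 8}


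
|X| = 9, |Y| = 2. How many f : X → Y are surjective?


n = |X| = 9, k = |Y| = 2. Surjections via inclusion-exclusion:
S(n,k) = Σ(-1)^i × C(k,i) × (k-i)^n, i=0 to k
i=0: (-1)^0×C(2,0)×2^9 = 512
i=1: (-1)^1×C(2,1)×1^9 = -2
i=2: (-1)^2×C(2,2)×0^9 = 0
Total = 510

Number of surjections = 510


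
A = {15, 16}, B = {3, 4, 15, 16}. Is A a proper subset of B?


A ⊂ B requires: A ⊆ B AND A ≠ B.
A ⊆ B? Yes
A = B? No
A ⊂ B: Yes (A is a proper subset of B)

Yes, A ⊂ B


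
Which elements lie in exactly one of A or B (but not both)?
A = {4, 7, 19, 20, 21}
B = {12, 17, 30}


A △ B = (A \ B) ∪ (B \ A) = elements in exactly one of A or B
A \ B = {4, 7, 19, 20, 21}
B \ A = {12, 17, 30}
A △ B = {4, 7, 12, 17, 19, 20, 21, 30}

A △ B = {4, 7, 12, 17, 19, 20, 21, 30}


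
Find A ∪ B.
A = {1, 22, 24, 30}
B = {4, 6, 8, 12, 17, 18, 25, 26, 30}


A ∪ B = all elements in A or B (or both)
A = {1, 22, 24, 30}
B = {4, 6, 8, 12, 17, 18, 25, 26, 30}
A ∪ B = {1, 4, 6, 8, 12, 17, 18, 22, 24, 25, 26, 30}

A ∪ B = {1, 4, 6, 8, 12, 17, 18, 22, 24, 25, 26, 30}


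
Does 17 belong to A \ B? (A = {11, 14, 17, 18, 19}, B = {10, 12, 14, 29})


A = {11, 14, 17, 18, 19}, B = {10, 12, 14, 29}
A \ B = elements in A but not in B
A \ B = {11, 17, 18, 19}
Checking if 17 ∈ A \ B
17 is in A \ B → True

17 ∈ A \ B


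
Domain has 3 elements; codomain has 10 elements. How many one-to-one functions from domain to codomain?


An injection sends each of |A| = 3 inputs to a distinct output in B.
# injections = |B|·(|B|-1)·…·(|B|-|A|+1) = 10! / (10 - 3)!
= 10 × 9 × 8
= 720

Number of injections = 720


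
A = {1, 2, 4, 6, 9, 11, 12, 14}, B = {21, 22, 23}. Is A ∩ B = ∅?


Disjoint means A ∩ B = ∅.
A ∩ B = ∅
A ∩ B = ∅, so A and B are disjoint.

Yes, A and B are disjoint


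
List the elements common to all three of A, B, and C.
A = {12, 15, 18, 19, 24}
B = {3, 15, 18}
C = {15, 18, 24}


A ∩ B = {15, 18}
(A ∩ B) ∩ C = {15, 18}

A ∩ B ∩ C = {15, 18}


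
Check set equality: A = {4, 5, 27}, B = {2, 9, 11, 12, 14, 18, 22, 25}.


Two sets are equal iff they have exactly the same elements.
A = {4, 5, 27}
B = {2, 9, 11, 12, 14, 18, 22, 25}
Differences: {2, 4, 5, 9, 11, 12, 14, 18, 22, 25, 27}
A ≠ B

No, A ≠ B


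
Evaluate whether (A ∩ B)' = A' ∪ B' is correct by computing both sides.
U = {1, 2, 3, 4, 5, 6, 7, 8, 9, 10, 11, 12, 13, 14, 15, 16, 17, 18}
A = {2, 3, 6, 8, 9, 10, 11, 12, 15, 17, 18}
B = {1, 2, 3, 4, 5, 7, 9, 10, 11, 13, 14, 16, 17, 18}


LHS: A ∩ B = {2, 3, 9, 10, 11, 17, 18}
(A ∩ B)' = U \ (A ∩ B) = {1, 4, 5, 6, 7, 8, 12, 13, 14, 15, 16}
A' = {1, 4, 5, 7, 13, 14, 16}, B' = {6, 8, 12, 15}
Claimed RHS: A' ∪ B' = {1, 4, 5, 6, 7, 8, 12, 13, 14, 15, 16}
Identity is VALID: LHS = RHS = {1, 4, 5, 6, 7, 8, 12, 13, 14, 15, 16} ✓

Identity is valid. (A ∩ B)' = A' ∪ B' = {1, 4, 5, 6, 7, 8, 12, 13, 14, 15, 16}


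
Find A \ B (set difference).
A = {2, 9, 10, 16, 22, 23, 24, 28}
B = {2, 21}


A \ B = elements in A but not in B
A = {2, 9, 10, 16, 22, 23, 24, 28}
B = {2, 21}
Remove from A any elements in B
A \ B = {9, 10, 16, 22, 23, 24, 28}

A \ B = {9, 10, 16, 22, 23, 24, 28}


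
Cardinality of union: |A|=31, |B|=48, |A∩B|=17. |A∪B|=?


|A ∪ B| = |A| + |B| - |A ∩ B|
= 31 + 48 - 17
= 62

|A ∪ B| = 62


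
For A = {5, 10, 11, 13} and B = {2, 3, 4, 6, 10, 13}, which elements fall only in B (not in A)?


A = {5, 10, 11, 13}
B = {2, 3, 4, 6, 10, 13}
Region: only in B (not in A)
Elements: {2, 3, 4, 6}

Elements only in B (not in A): {2, 3, 4, 6}


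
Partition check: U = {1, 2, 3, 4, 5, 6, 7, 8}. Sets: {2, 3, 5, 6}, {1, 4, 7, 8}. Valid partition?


A partition requires: (1) non-empty parts, (2) pairwise disjoint, (3) union = U
Parts: {2, 3, 5, 6}, {1, 4, 7, 8}
Union of parts: {1, 2, 3, 4, 5, 6, 7, 8}
U = {1, 2, 3, 4, 5, 6, 7, 8}
All non-empty? True
Pairwise disjoint? True
Covers U? True

Yes, valid partition


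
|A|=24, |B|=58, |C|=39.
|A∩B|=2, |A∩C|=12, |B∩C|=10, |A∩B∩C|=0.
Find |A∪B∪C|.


|A∪B∪C| = |A|+|B|+|C| - |A∩B|-|A∩C|-|B∩C| + |A∩B∩C|
= 24+58+39 - 2-12-10 + 0
= 121 - 24 + 0
= 97

|A ∪ B ∪ C| = 97


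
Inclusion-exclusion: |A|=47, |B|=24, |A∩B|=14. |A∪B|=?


|A ∪ B| = |A| + |B| - |A ∩ B|
= 47 + 24 - 14
= 57

|A ∪ B| = 57


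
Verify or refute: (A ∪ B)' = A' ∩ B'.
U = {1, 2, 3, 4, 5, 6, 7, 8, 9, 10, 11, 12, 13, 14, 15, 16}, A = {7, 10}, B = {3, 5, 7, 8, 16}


LHS: A ∪ B = {3, 5, 7, 8, 10, 16}
(A ∪ B)' = U \ (A ∪ B) = {1, 2, 4, 6, 9, 11, 12, 13, 14, 15}
A' = {1, 2, 3, 4, 5, 6, 8, 9, 11, 12, 13, 14, 15, 16}, B' = {1, 2, 4, 6, 9, 10, 11, 12, 13, 14, 15}
Claimed RHS: A' ∩ B' = {1, 2, 4, 6, 9, 11, 12, 13, 14, 15}
Identity is VALID: LHS = RHS = {1, 2, 4, 6, 9, 11, 12, 13, 14, 15} ✓

Identity is valid. (A ∪ B)' = A' ∩ B' = {1, 2, 4, 6, 9, 11, 12, 13, 14, 15}


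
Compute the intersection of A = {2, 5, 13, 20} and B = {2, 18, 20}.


A ∩ B = elements in both A and B
A = {2, 5, 13, 20}
B = {2, 18, 20}
A ∩ B = {2, 20}

A ∩ B = {2, 20}


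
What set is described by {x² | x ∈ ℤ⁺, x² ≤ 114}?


Checking each candidate:
Condition: positive perfect squares ≤ 114
Result = {1, 4, 9, 16, 25, 36, 49, 64, 81, 100}

{1, 4, 9, 16, 25, 36, 49, 64, 81, 100}


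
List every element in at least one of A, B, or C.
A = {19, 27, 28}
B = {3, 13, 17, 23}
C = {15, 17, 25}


A ∪ B = {3, 13, 17, 19, 23, 27, 28}
(A ∪ B) ∪ C = {3, 13, 15, 17, 19, 23, 25, 27, 28}

A ∪ B ∪ C = {3, 13, 15, 17, 19, 23, 25, 27, 28}


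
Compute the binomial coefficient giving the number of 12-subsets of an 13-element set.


C(n,k) = n! / (k!(n-k)!)
C(13,12) = 13! / (12!1!)
= 13

C(13,12) = 13


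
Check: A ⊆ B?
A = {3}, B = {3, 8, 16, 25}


A ⊆ B means every element of A is in B.
All elements of A are in B.
So A ⊆ B.

Yes, A ⊆ B


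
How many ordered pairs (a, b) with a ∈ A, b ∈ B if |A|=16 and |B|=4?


|A × B| = |A| × |B|
= 16 × 4
= 64

|A × B| = 64


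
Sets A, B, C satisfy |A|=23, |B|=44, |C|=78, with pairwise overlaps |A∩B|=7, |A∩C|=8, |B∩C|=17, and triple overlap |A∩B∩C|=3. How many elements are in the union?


|A∪B∪C| = |A|+|B|+|C| - |A∩B|-|A∩C|-|B∩C| + |A∩B∩C|
= 23+44+78 - 7-8-17 + 3
= 145 - 32 + 3
= 116

|A ∪ B ∪ C| = 116


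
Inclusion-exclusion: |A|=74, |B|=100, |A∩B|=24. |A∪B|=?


|A ∪ B| = |A| + |B| - |A ∩ B|
= 74 + 100 - 24
= 150

|A ∪ B| = 150


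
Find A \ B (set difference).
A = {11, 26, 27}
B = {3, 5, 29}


A \ B = elements in A but not in B
A = {11, 26, 27}
B = {3, 5, 29}
Remove from A any elements in B
A \ B = {11, 26, 27}

A \ B = {11, 26, 27}


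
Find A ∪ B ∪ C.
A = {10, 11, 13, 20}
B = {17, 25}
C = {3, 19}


A ∪ B = {10, 11, 13, 17, 20, 25}
(A ∪ B) ∪ C = {3, 10, 11, 13, 17, 19, 20, 25}

A ∪ B ∪ C = {3, 10, 11, 13, 17, 19, 20, 25}


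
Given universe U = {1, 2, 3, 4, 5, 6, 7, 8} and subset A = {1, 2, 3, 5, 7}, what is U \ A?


Aᶜ = U \ A = elements in U but not in A
U = {1, 2, 3, 4, 5, 6, 7, 8}
A = {1, 2, 3, 5, 7}
Aᶜ = {4, 6, 8}

Aᶜ = {4, 6, 8}


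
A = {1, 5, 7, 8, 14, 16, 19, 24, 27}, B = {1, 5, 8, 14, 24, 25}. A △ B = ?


A △ B = (A \ B) ∪ (B \ A) = elements in exactly one of A or B
A \ B = {7, 16, 19, 27}
B \ A = {25}
A △ B = {7, 16, 19, 25, 27}

A △ B = {7, 16, 19, 25, 27}


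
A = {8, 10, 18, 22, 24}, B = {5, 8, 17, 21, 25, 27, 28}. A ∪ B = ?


A ∪ B = all elements in A or B (or both)
A = {8, 10, 18, 22, 24}
B = {5, 8, 17, 21, 25, 27, 28}
A ∪ B = {5, 8, 10, 17, 18, 21, 22, 24, 25, 27, 28}

A ∪ B = {5, 8, 10, 17, 18, 21, 22, 24, 25, 27, 28}


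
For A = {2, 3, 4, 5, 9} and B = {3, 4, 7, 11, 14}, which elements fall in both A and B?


A = {2, 3, 4, 5, 9}
B = {3, 4, 7, 11, 14}
Region: in both A and B
Elements: {3, 4}

Elements in both A and B: {3, 4}


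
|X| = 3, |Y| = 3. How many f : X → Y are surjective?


n = |X| = 3, k = |Y| = 3. Surjections via inclusion-exclusion:
S(n,k) = Σ(-1)^i × C(k,i) × (k-i)^n, i=0 to k
i=0: (-1)^0×C(3,0)×3^3 = 27
i=1: (-1)^1×C(3,1)×2^3 = -24
i=2: (-1)^2×C(3,2)×1^3 = 3
i=3: (-1)^3×C(3,3)×0^3 = 0
Total = 6

Number of surjections = 6


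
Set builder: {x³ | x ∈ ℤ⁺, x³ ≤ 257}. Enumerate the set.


Checking each candidate:
Condition: positive perfect cubes ≤ 257
Result = {1, 8, 27, 64, 125, 216}

{1, 8, 27, 64, 125, 216}


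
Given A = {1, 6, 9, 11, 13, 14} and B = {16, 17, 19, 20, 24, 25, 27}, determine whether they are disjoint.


Disjoint means A ∩ B = ∅.
A ∩ B = ∅
A ∩ B = ∅, so A and B are disjoint.

Yes, A and B are disjoint


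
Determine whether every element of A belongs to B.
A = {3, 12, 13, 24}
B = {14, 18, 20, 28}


A ⊆ B means every element of A is in B.
Elements in A not in B: {3, 12, 13, 24}
So A ⊄ B.

No, A ⊄ B


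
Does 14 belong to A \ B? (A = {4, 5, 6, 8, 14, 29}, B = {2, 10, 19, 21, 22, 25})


A = {4, 5, 6, 8, 14, 29}, B = {2, 10, 19, 21, 22, 25}
A \ B = elements in A but not in B
A \ B = {4, 5, 6, 8, 14, 29}
Checking if 14 ∈ A \ B
14 is in A \ B → True

14 ∈ A \ B


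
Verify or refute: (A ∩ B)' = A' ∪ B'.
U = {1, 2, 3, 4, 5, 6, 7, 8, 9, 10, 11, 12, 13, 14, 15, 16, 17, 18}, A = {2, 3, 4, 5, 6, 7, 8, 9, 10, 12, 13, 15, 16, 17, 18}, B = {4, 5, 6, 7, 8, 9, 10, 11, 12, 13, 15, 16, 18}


LHS: A ∩ B = {4, 5, 6, 7, 8, 9, 10, 12, 13, 15, 16, 18}
(A ∩ B)' = U \ (A ∩ B) = {1, 2, 3, 11, 14, 17}
A' = {1, 11, 14}, B' = {1, 2, 3, 14, 17}
Claimed RHS: A' ∪ B' = {1, 2, 3, 11, 14, 17}
Identity is VALID: LHS = RHS = {1, 2, 3, 11, 14, 17} ✓

Identity is valid. (A ∩ B)' = A' ∪ B' = {1, 2, 3, 11, 14, 17}


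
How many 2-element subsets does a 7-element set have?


C(n,k) = n! / (k!(n-k)!)
C(7,2) = 7! / (2!5!)
= 21

C(7,2) = 21


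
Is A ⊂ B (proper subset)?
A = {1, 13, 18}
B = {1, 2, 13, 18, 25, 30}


A ⊂ B requires: A ⊆ B AND A ≠ B.
A ⊆ B? Yes
A = B? No
A ⊂ B: Yes (A is a proper subset of B)

Yes, A ⊂ B


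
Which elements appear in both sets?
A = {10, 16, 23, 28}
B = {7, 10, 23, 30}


A ∩ B = elements in both A and B
A = {10, 16, 23, 28}
B = {7, 10, 23, 30}
A ∩ B = {10, 23}

A ∩ B = {10, 23}


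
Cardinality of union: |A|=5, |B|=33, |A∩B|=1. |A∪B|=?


|A ∪ B| = |A| + |B| - |A ∩ B|
= 5 + 33 - 1
= 37

|A ∪ B| = 37


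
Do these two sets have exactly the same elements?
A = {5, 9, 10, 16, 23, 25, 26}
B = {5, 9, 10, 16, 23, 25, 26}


Two sets are equal iff they have exactly the same elements.
A = {5, 9, 10, 16, 23, 25, 26}
B = {5, 9, 10, 16, 23, 25, 26}
Same elements → A = B

Yes, A = B


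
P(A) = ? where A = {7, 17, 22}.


|A| = 3, so |P(A)| = 2^3 = 8
Enumerate subsets by cardinality (0 to 3):
∅, {7}, {17}, {22}, {7, 17}, {7, 22}, {17, 22}, {7, 17, 22}

P(A) has 8 subsets: ∅, {7}, {17}, {22}, {7, 17}, {7, 22}, {17, 22}, {7, 17, 22}


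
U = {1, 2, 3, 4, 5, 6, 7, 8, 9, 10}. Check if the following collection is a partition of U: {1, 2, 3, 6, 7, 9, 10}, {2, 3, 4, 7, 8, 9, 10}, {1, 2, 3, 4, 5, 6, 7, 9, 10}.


A partition requires: (1) non-empty parts, (2) pairwise disjoint, (3) union = U
Parts: {1, 2, 3, 6, 7, 9, 10}, {2, 3, 4, 7, 8, 9, 10}, {1, 2, 3, 4, 5, 6, 7, 9, 10}
Union of parts: {1, 2, 3, 4, 5, 6, 7, 8, 9, 10}
U = {1, 2, 3, 4, 5, 6, 7, 8, 9, 10}
All non-empty? True
Pairwise disjoint? False
Covers U? True

No, not a valid partition


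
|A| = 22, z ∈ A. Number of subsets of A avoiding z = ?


Subsets of A avoiding z are subsets of A \ {z}, which has 21 elements.
Count = 2^(n-1) = 2^21
= 2097152

Number of subsets avoiding z = 2097152


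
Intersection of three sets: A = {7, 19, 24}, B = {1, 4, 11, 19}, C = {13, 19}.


A ∩ B = {19}
(A ∩ B) ∩ C = {19}

A ∩ B ∩ C = {19}


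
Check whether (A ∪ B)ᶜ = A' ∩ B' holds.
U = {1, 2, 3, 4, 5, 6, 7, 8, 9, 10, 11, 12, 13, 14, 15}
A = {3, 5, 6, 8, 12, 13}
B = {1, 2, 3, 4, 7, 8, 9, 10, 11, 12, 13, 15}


LHS: A ∪ B = {1, 2, 3, 4, 5, 6, 7, 8, 9, 10, 11, 12, 13, 15}
(A ∪ B)' = U \ (A ∪ B) = {14}
A' = {1, 2, 4, 7, 9, 10, 11, 14, 15}, B' = {5, 6, 14}
Claimed RHS: A' ∩ B' = {14}
Identity is VALID: LHS = RHS = {14} ✓

Identity is valid. (A ∪ B)' = A' ∩ B' = {14}


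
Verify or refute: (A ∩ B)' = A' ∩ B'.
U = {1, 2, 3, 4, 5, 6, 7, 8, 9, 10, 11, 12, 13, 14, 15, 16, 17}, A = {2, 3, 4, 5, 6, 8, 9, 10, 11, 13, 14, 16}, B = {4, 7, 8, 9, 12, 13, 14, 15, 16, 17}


LHS: A ∩ B = {4, 8, 9, 13, 14, 16}
(A ∩ B)' = U \ (A ∩ B) = {1, 2, 3, 5, 6, 7, 10, 11, 12, 15, 17}
A' = {1, 7, 12, 15, 17}, B' = {1, 2, 3, 5, 6, 10, 11}
Claimed RHS: A' ∩ B' = {1}
Identity is INVALID: LHS = {1, 2, 3, 5, 6, 7, 10, 11, 12, 15, 17} but the RHS claimed here equals {1}. The correct form is (A ∩ B)' = A' ∪ B'.

Identity is invalid: (A ∩ B)' = {1, 2, 3, 5, 6, 7, 10, 11, 12, 15, 17} but A' ∩ B' = {1}. The correct De Morgan law is (A ∩ B)' = A' ∪ B'.


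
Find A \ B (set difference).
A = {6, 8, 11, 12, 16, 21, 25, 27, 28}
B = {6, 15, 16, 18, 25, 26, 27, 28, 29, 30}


A \ B = elements in A but not in B
A = {6, 8, 11, 12, 16, 21, 25, 27, 28}
B = {6, 15, 16, 18, 25, 26, 27, 28, 29, 30}
Remove from A any elements in B
A \ B = {8, 11, 12, 21}

A \ B = {8, 11, 12, 21}


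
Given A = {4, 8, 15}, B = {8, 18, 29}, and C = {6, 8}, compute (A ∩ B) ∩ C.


A ∩ B = {8}
(A ∩ B) ∩ C = {8}

A ∩ B ∩ C = {8}


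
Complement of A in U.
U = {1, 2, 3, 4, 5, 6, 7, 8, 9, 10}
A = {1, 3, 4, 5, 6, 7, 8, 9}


Aᶜ = U \ A = elements in U but not in A
U = {1, 2, 3, 4, 5, 6, 7, 8, 9, 10}
A = {1, 3, 4, 5, 6, 7, 8, 9}
Aᶜ = {2, 10}

Aᶜ = {2, 10}


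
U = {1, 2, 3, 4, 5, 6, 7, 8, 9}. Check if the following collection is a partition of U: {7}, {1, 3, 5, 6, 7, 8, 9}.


A partition requires: (1) non-empty parts, (2) pairwise disjoint, (3) union = U
Parts: {7}, {1, 3, 5, 6, 7, 8, 9}
Union of parts: {1, 3, 5, 6, 7, 8, 9}
U = {1, 2, 3, 4, 5, 6, 7, 8, 9}
All non-empty? True
Pairwise disjoint? False
Covers U? False

No, not a valid partition


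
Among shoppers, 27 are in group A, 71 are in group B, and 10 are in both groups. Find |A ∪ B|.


|A ∪ B| = |A| + |B| - |A ∩ B|
= 27 + 71 - 10
= 88

|A ∪ B| = 88


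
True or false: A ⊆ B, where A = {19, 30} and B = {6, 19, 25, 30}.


A ⊆ B means every element of A is in B.
All elements of A are in B.
So A ⊆ B.

Yes, A ⊆ B


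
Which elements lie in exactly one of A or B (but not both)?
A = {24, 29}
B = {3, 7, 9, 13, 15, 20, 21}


A △ B = (A \ B) ∪ (B \ A) = elements in exactly one of A or B
A \ B = {24, 29}
B \ A = {3, 7, 9, 13, 15, 20, 21}
A △ B = {3, 7, 9, 13, 15, 20, 21, 24, 29}

A △ B = {3, 7, 9, 13, 15, 20, 21, 24, 29}


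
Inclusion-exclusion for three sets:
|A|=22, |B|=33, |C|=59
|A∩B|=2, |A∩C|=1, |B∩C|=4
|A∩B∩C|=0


|A∪B∪C| = |A|+|B|+|C| - |A∩B|-|A∩C|-|B∩C| + |A∩B∩C|
= 22+33+59 - 2-1-4 + 0
= 114 - 7 + 0
= 107

|A ∪ B ∪ C| = 107


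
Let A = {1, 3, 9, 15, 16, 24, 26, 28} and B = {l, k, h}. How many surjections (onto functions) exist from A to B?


n = |A| = 8, k = |B| = 3. Surjections via inclusion-exclusion:
S(n,k) = Σ(-1)^i × C(k,i) × (k-i)^n, i=0 to k
i=0: (-1)^0×C(3,0)×3^8 = 6561
i=1: (-1)^1×C(3,1)×2^8 = -768
i=2: (-1)^2×C(3,2)×1^8 = 3
i=3: (-1)^3×C(3,3)×0^8 = 0
Total = 5796

Number of surjections = 5796


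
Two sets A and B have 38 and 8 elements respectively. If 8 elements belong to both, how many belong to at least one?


|A ∪ B| = |A| + |B| - |A ∩ B|
= 38 + 8 - 8
= 38

|A ∪ B| = 38


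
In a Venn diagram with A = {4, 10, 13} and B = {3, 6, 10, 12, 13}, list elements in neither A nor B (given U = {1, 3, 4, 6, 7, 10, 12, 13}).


A = {4, 10, 13}
B = {3, 6, 10, 12, 13}
Region: in neither A nor B (given U = {1, 3, 4, 6, 7, 10, 12, 13})
Elements: {1, 7}

Elements in neither A nor B (given U = {1, 3, 4, 6, 7, 10, 12, 13}): {1, 7}


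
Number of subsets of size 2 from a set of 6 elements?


C(n,k) = n! / (k!(n-k)!)
C(6,2) = 6! / (2!4!)
= 15

C(6,2) = 15


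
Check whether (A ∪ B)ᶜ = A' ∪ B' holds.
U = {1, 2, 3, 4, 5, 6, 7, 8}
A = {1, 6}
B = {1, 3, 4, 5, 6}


LHS: A ∪ B = {1, 3, 4, 5, 6}
(A ∪ B)' = U \ (A ∪ B) = {2, 7, 8}
A' = {2, 3, 4, 5, 7, 8}, B' = {2, 7, 8}
Claimed RHS: A' ∪ B' = {2, 3, 4, 5, 7, 8}
Identity is INVALID: LHS = {2, 7, 8} but the RHS claimed here equals {2, 3, 4, 5, 7, 8}. The correct form is (A ∪ B)' = A' ∩ B'.

Identity is invalid: (A ∪ B)' = {2, 7, 8} but A' ∪ B' = {2, 3, 4, 5, 7, 8}. The correct De Morgan law is (A ∪ B)' = A' ∩ B'.


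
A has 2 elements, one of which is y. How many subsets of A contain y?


Subsets of A containing y correspond to subsets of A \ {y}, which has 1 elements.
Count = 2^(n-1) = 2^1
= 2

Number of subsets containing y = 2


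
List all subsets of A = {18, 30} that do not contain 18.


A subset of A that omits 18 is a subset of A \ {18}, so there are 2^(n-1) = 2^1 = 2 of them.
Subsets excluding 18: ∅, {30}

Subsets excluding 18 (2 total): ∅, {30}


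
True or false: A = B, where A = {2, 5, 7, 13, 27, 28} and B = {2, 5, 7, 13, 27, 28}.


Two sets are equal iff they have exactly the same elements.
A = {2, 5, 7, 13, 27, 28}
B = {2, 5, 7, 13, 27, 28}
Same elements → A = B

Yes, A = B


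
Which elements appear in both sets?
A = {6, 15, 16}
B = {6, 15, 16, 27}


A ∩ B = elements in both A and B
A = {6, 15, 16}
B = {6, 15, 16, 27}
A ∩ B = {6, 15, 16}

A ∩ B = {6, 15, 16}


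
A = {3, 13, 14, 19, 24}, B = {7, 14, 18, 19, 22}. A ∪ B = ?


A ∪ B = all elements in A or B (or both)
A = {3, 13, 14, 19, 24}
B = {7, 14, 18, 19, 22}
A ∪ B = {3, 7, 13, 14, 18, 19, 22, 24}

A ∪ B = {3, 7, 13, 14, 18, 19, 22, 24}


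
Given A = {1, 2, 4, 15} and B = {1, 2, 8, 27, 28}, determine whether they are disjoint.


Disjoint means A ∩ B = ∅.
A ∩ B = {1, 2}
A ∩ B ≠ ∅, so A and B are NOT disjoint.

No, A and B are not disjoint (A ∩ B = {1, 2})


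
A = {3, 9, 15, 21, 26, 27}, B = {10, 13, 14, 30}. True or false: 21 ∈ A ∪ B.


A = {3, 9, 15, 21, 26, 27}, B = {10, 13, 14, 30}
A ∪ B = all elements in A or B
A ∪ B = {3, 9, 10, 13, 14, 15, 21, 26, 27, 30}
Checking if 21 ∈ A ∪ B
21 is in A ∪ B → True

21 ∈ A ∪ B


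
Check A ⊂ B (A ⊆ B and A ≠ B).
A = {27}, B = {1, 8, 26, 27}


A ⊂ B requires: A ⊆ B AND A ≠ B.
A ⊆ B? Yes
A = B? No
A ⊂ B: Yes (A is a proper subset of B)

Yes, A ⊂ B


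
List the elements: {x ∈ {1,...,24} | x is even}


Checking each candidate:
Condition: even numbers in {1,...,24}
Result = {2, 4, 6, 8, 10, 12, 14, 16, 18, 20, 22, 24}

{2, 4, 6, 8, 10, 12, 14, 16, 18, 20, 22, 24}


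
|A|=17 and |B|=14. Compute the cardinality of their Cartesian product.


|A × B| = |A| × |B|
= 17 × 14
= 238

|A × B| = 238


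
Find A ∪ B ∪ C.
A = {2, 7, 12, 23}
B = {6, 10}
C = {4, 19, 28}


A ∪ B = {2, 6, 7, 10, 12, 23}
(A ∪ B) ∪ C = {2, 4, 6, 7, 10, 12, 19, 23, 28}

A ∪ B ∪ C = {2, 4, 6, 7, 10, 12, 19, 23, 28}


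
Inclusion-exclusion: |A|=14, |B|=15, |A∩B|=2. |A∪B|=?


|A ∪ B| = |A| + |B| - |A ∩ B|
= 14 + 15 - 2
= 27

|A ∪ B| = 27


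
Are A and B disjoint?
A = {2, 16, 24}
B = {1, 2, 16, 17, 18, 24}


Disjoint means A ∩ B = ∅.
A ∩ B = {2, 16, 24}
A ∩ B ≠ ∅, so A and B are NOT disjoint.

No, A and B are not disjoint (A ∩ B = {2, 16, 24})


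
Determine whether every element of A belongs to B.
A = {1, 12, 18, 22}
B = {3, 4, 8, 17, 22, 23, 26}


A ⊆ B means every element of A is in B.
Elements in A not in B: {1, 12, 18}
So A ⊄ B.

No, A ⊄ B


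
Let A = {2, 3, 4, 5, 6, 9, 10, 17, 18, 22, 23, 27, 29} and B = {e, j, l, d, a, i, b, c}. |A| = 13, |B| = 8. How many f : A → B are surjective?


n = |A| = 13, k = |B| = 8. Surjections via inclusion-exclusion:
S(n,k) = Σ(-1)^i × C(k,i) × (k-i)^n, i=0 to k
i=0: (-1)^0×C(8,0)×8^13 = 549755813888
i=1: (-1)^1×C(8,1)×7^13 = -775112083256
i=2: (-1)^2×C(8,2)×6^13 = 365699432448
i=3: (-1)^3×C(8,3)×5^13 = -68359375000
i=4: (-1)^4×C(8,4)×4^13 = 4697620480
i=5: (-1)^5×C(8,5)×3^13 = -89282088
i=6: (-1)^6×C(8,6)×2^13 = 229376
i=7: (-1)^7×C(8,7)×1^13 = -8
i=8: (-1)^8×C(8,8)×0^13 = 0
Total = 76592355840

Number of surjections = 76592355840


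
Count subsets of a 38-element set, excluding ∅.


Total subsets = 2^n = 2^38 = 274877906944
Non-empty subsets exclude the empty set: 2^n - 1
= 274877906944 - 1
= 274877906943

Number of non-empty subsets = 274877906943


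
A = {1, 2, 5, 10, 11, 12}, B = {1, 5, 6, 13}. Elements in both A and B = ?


A = {1, 2, 5, 10, 11, 12}
B = {1, 5, 6, 13}
Region: in both A and B
Elements: {1, 5}

Elements in both A and B: {1, 5}
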